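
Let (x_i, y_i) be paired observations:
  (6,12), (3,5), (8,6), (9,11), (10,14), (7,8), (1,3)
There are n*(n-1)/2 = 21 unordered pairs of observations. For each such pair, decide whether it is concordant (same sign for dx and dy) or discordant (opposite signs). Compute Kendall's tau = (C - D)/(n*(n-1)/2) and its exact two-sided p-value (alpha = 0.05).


Step 1: Enumerate the 21 unordered pairs (i,j) with i<j and classify each by sign(x_j-x_i) * sign(y_j-y_i).
  (1,2):dx=-3,dy=-7->C; (1,3):dx=+2,dy=-6->D; (1,4):dx=+3,dy=-1->D; (1,5):dx=+4,dy=+2->C
  (1,6):dx=+1,dy=-4->D; (1,7):dx=-5,dy=-9->C; (2,3):dx=+5,dy=+1->C; (2,4):dx=+6,dy=+6->C
  (2,5):dx=+7,dy=+9->C; (2,6):dx=+4,dy=+3->C; (2,7):dx=-2,dy=-2->C; (3,4):dx=+1,dy=+5->C
  (3,5):dx=+2,dy=+8->C; (3,6):dx=-1,dy=+2->D; (3,7):dx=-7,dy=-3->C; (4,5):dx=+1,dy=+3->C
  (4,6):dx=-2,dy=-3->C; (4,7):dx=-8,dy=-8->C; (5,6):dx=-3,dy=-6->C; (5,7):dx=-9,dy=-11->C
  (6,7):dx=-6,dy=-5->C
Step 2: C = 17, D = 4, total pairs = 21.
Step 3: tau = (C - D)/(n(n-1)/2) = (17 - 4)/21 = 0.619048.
Step 4: Exact two-sided p-value (enumerate n! = 5040 permutations of y under H0): p = 0.069048.
Step 5: alpha = 0.05. fail to reject H0.

tau_b = 0.6190 (C=17, D=4), p = 0.069048, fail to reject H0.


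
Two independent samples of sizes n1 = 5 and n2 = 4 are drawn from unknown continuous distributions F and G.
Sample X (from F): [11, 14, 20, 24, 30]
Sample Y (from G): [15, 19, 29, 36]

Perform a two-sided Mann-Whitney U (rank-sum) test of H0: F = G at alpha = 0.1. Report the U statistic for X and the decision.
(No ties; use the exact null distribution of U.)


Step 1: Combine and sort all 9 observations; assign midranks.
sorted (value, group): (11,X), (14,X), (15,Y), (19,Y), (20,X), (24,X), (29,Y), (30,X), (36,Y)
ranks: 11->1, 14->2, 15->3, 19->4, 20->5, 24->6, 29->7, 30->8, 36->9
Step 2: Rank sum for X: R1 = 1 + 2 + 5 + 6 + 8 = 22.
Step 3: U_X = R1 - n1(n1+1)/2 = 22 - 5*6/2 = 22 - 15 = 7.
       U_Y = n1*n2 - U_X = 20 - 7 = 13.
Step 4: No ties, so the exact null distribution of U (based on enumerating the C(9,5) = 126 equally likely rank assignments) gives the two-sided p-value.
Step 5: p-value = 0.555556; compare to alpha = 0.1. fail to reject H0.

U_X = 7, p = 0.555556, fail to reject H0 at alpha = 0.1.


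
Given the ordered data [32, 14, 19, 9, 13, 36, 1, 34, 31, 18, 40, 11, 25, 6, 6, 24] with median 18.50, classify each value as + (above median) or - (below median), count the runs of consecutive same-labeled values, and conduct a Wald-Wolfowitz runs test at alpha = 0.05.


Step 1: Compute median = 18.50; label A = above, B = below.
Labels in order: ABABBABAABABABBA  (n_A = 8, n_B = 8)
Step 2: Count runs R = 13.
Step 3: Under H0 (random ordering), E[R] = 2*n_A*n_B/(n_A+n_B) + 1 = 2*8*8/16 + 1 = 9.0000.
        Var[R] = 2*n_A*n_B*(2*n_A*n_B - n_A - n_B) / ((n_A+n_B)^2 * (n_A+n_B-1)) = 14336/3840 = 3.7333.
        SD[R] = 1.9322.
Step 4: Continuity-corrected z = (R - 0.5 - E[R]) / SD[R] = (13 - 0.5 - 9.0000) / 1.9322 = 1.8114.
Step 5: Two-sided p-value via normal approximation = 2*(1 - Phi(|z|)) = 0.070076.
Step 6: alpha = 0.05. fail to reject H0.

R = 13, z = 1.8114, p = 0.070076, fail to reject H0.


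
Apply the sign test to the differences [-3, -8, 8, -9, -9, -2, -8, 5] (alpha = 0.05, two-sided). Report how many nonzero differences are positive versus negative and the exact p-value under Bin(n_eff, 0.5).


Step 1: Discard zero differences. Original n = 8; n_eff = number of nonzero differences = 8.
Nonzero differences (with sign): -3, -8, +8, -9, -9, -2, -8, +5
Step 2: Count signs: positive = 2, negative = 6.
Step 3: Under H0: P(positive) = 0.5, so the number of positives S ~ Bin(8, 0.5).
Step 4: Two-sided exact p-value = sum of Bin(8,0.5) probabilities at or below the observed probability = 0.289062.
Step 5: alpha = 0.05. fail to reject H0.

n_eff = 8, pos = 2, neg = 6, p = 0.289062, fail to reject H0.


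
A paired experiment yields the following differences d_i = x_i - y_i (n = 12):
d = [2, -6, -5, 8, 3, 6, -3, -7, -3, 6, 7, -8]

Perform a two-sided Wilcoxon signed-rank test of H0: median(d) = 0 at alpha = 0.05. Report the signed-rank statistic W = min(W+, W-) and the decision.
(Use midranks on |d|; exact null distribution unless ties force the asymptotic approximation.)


Step 1: Drop any zero differences (none here) and take |d_i|.
|d| = [2, 6, 5, 8, 3, 6, 3, 7, 3, 6, 7, 8]
Step 2: Midrank |d_i| (ties get averaged ranks).
ranks: |2|->1, |6|->7, |5|->5, |8|->11.5, |3|->3, |6|->7, |3|->3, |7|->9.5, |3|->3, |6|->7, |7|->9.5, |8|->11.5
Step 3: Attach original signs; sum ranks with positive sign and with negative sign.
W+ = 1 + 11.5 + 3 + 7 + 7 + 9.5 = 39
W- = 7 + 5 + 3 + 9.5 + 3 + 11.5 = 39
(Check: W+ + W- = 78 should equal n(n+1)/2 = 78.)
Step 4: Test statistic W = min(W+, W-) = 39.
Step 5: Ties in |d|, so use the tie-corrected normal approximation.
        E[W] = n(n+1)/4 = 12*13/4 = 39.
        Tie groups: |d|=3 (t=3), |d|=6 (t=3), |d|=7 (t=2), |d|=8 (t=2); sum(t^3 - t) = 60.
        Var[W] = n(n+1)(2n+1)/24 - sum(t^3-t)/48 = 3900/24 - 60/48 = 161.25.
        z = (W - E[W]) / sqrt(Var[W]) = (39 - 39) / 12.6984 = 0.0000.
        Two-sided p = 2*Phi(z) = 1.000000.
Step 6: alpha = 0.05. fail to reject H0.

W+ = 39, W- = 39, W = min = 39, p = 1.000000, fail to reject H0.


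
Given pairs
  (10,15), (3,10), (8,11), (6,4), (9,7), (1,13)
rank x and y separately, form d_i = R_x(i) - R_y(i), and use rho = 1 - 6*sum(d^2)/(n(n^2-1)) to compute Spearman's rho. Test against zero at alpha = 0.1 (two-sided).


Step 1: Rank x and y separately (midranks; no ties here).
rank(x): 10->6, 3->2, 8->4, 6->3, 9->5, 1->1
rank(y): 15->6, 10->3, 11->4, 4->1, 7->2, 13->5
Step 2: d_i = R_x(i) - R_y(i); compute d_i^2.
  (6-6)^2=0, (2-3)^2=1, (4-4)^2=0, (3-1)^2=4, (5-2)^2=9, (1-5)^2=16
sum(d^2) = 30.
Step 3: rho = 1 - 6*30 / (6*(6^2 - 1)) = 1 - 180/210 = 0.142857.
Step 4: Under H0, t = rho * sqrt((n-2)/(1-rho^2)) = 0.2887 ~ t(4).
Step 5: Two-sided p-value from the t-distribution with 4 df = 0.787172.
Step 6: alpha = 0.1. fail to reject H0.

rho = 0.1429, p = 0.787172, fail to reject H0 at alpha = 0.1.


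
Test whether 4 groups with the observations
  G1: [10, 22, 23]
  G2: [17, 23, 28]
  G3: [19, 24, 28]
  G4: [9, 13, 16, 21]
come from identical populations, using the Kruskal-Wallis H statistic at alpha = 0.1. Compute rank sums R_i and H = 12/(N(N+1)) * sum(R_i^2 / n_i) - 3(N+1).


Step 1: Combine all N = 13 observations and assign midranks.
sorted (value, group, rank): (9,G4,1), (10,G1,2), (13,G4,3), (16,G4,4), (17,G2,5), (19,G3,6), (21,G4,7), (22,G1,8), (23,G1,9.5), (23,G2,9.5), (24,G3,11), (28,G2,12.5), (28,G3,12.5)
Step 2: Sum ranks within each group.
R_1 = 19.5 (n_1 = 3)
R_2 = 27 (n_2 = 3)
R_3 = 29.5 (n_3 = 3)
R_4 = 15 (n_4 = 4)
Step 3: H = 12/(N(N+1)) * sum(R_i^2/n_i) - 3(N+1)
     = 12/(13*14) * (19.5^2/3 + 27^2/3 + 29.5^2/3 + 15^2/4) - 3*14
     = 0.065934 * 716.083 - 42
     = 5.214286.
Step 4: Ties present; correction factor C = 1 - 12/(13^3 - 13) = 0.994505. Corrected H = 5.214286 / 0.994505 = 5.243094.
Step 5: Under H0, H ~ chi^2(3); p-value = 0.154838.
Step 6: alpha = 0.1. fail to reject H0.

H = 5.2431, df = 3, p = 0.154838, fail to reject H0.


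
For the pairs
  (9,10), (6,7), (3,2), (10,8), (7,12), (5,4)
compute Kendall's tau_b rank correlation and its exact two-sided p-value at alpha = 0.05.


Step 1: Enumerate the 15 unordered pairs (i,j) with i<j and classify each by sign(x_j-x_i) * sign(y_j-y_i).
  (1,2):dx=-3,dy=-3->C; (1,3):dx=-6,dy=-8->C; (1,4):dx=+1,dy=-2->D; (1,5):dx=-2,dy=+2->D
  (1,6):dx=-4,dy=-6->C; (2,3):dx=-3,dy=-5->C; (2,4):dx=+4,dy=+1->C; (2,5):dx=+1,dy=+5->C
  (2,6):dx=-1,dy=-3->C; (3,4):dx=+7,dy=+6->C; (3,5):dx=+4,dy=+10->C; (3,6):dx=+2,dy=+2->C
  (4,5):dx=-3,dy=+4->D; (4,6):dx=-5,dy=-4->C; (5,6):dx=-2,dy=-8->C
Step 2: C = 12, D = 3, total pairs = 15.
Step 3: tau = (C - D)/(n(n-1)/2) = (12 - 3)/15 = 0.600000.
Step 4: Exact two-sided p-value (enumerate n! = 720 permutations of y under H0): p = 0.136111.
Step 5: alpha = 0.05. fail to reject H0.

tau_b = 0.6000 (C=12, D=3), p = 0.136111, fail to reject H0.


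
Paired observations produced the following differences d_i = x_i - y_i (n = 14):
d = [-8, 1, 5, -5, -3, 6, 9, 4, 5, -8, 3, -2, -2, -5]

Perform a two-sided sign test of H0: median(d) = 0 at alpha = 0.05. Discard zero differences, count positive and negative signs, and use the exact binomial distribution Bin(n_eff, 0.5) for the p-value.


Step 1: Discard zero differences. Original n = 14; n_eff = number of nonzero differences = 14.
Nonzero differences (with sign): -8, +1, +5, -5, -3, +6, +9, +4, +5, -8, +3, -2, -2, -5
Step 2: Count signs: positive = 7, negative = 7.
Step 3: Under H0: P(positive) = 0.5, so the number of positives S ~ Bin(14, 0.5).
Step 4: Two-sided exact p-value = sum of Bin(14,0.5) probabilities at or below the observed probability = 1.000000.
Step 5: alpha = 0.05. fail to reject H0.

n_eff = 14, pos = 7, neg = 7, p = 1.000000, fail to reject H0.


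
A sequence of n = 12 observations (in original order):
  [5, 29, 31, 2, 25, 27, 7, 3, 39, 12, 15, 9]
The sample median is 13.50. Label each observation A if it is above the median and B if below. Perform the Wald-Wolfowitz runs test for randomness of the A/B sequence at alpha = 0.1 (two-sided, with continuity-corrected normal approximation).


Step 1: Compute median = 13.50; label A = above, B = below.
Labels in order: BAABAABBABAB  (n_A = 6, n_B = 6)
Step 2: Count runs R = 9.
Step 3: Under H0 (random ordering), E[R] = 2*n_A*n_B/(n_A+n_B) + 1 = 2*6*6/12 + 1 = 7.0000.
        Var[R] = 2*n_A*n_B*(2*n_A*n_B - n_A - n_B) / ((n_A+n_B)^2 * (n_A+n_B-1)) = 4320/1584 = 2.7273.
        SD[R] = 1.6514.
Step 4: Continuity-corrected z = (R - 0.5 - E[R]) / SD[R] = (9 - 0.5 - 7.0000) / 1.6514 = 0.9083.
Step 5: Two-sided p-value via normal approximation = 2*(1 - Phi(|z|)) = 0.363722.
Step 6: alpha = 0.1. fail to reject H0.

R = 9, z = 0.9083, p = 0.363722, fail to reject H0.


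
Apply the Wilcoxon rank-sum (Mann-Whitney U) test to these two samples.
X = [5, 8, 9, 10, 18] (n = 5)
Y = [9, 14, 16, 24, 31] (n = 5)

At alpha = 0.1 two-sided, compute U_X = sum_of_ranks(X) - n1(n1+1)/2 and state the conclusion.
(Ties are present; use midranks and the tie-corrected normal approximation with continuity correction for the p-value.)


Step 1: Combine and sort all 10 observations; assign midranks.
sorted (value, group): (5,X), (8,X), (9,X), (9,Y), (10,X), (14,Y), (16,Y), (18,X), (24,Y), (31,Y)
ranks: 5->1, 8->2, 9->3.5, 9->3.5, 10->5, 14->6, 16->7, 18->8, 24->9, 31->10
Step 2: Rank sum for X: R1 = 1 + 2 + 3.5 + 5 + 8 = 19.5.
Step 3: U_X = R1 - n1(n1+1)/2 = 19.5 - 5*6/2 = 19.5 - 15 = 4.5.
       U_Y = n1*n2 - U_X = 25 - 4.5 = 20.5.
Step 4: Ties are present, so use the tie-corrected normal approximation (with continuity correction) for the p-value.
Step 5: p-value = 0.116074; compare to alpha = 0.1. fail to reject H0.

U_X = 4.5, p = 0.116074, fail to reject H0 at alpha = 0.1.


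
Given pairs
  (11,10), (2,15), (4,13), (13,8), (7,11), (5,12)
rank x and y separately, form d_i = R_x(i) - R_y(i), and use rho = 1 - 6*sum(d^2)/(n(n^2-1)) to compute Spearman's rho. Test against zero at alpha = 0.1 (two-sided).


Step 1: Rank x and y separately (midranks; no ties here).
rank(x): 11->5, 2->1, 4->2, 13->6, 7->4, 5->3
rank(y): 10->2, 15->6, 13->5, 8->1, 11->3, 12->4
Step 2: d_i = R_x(i) - R_y(i); compute d_i^2.
  (5-2)^2=9, (1-6)^2=25, (2-5)^2=9, (6-1)^2=25, (4-3)^2=1, (3-4)^2=1
sum(d^2) = 70.
Step 3: rho = 1 - 6*70 / (6*(6^2 - 1)) = 1 - 420/210 = -1.000000.
Step 5: Two-sided p-value from the t-distribution with 4 df = 0.000000.
Step 6: alpha = 0.1. reject H0.

rho = -1.0000, p = 0.000000, reject H0 at alpha = 0.1.


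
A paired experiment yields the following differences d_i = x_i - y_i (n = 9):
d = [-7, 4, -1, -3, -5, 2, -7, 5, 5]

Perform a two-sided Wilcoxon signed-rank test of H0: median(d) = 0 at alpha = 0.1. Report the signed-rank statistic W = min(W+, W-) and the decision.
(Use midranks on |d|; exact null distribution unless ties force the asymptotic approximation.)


Step 1: Drop any zero differences (none here) and take |d_i|.
|d| = [7, 4, 1, 3, 5, 2, 7, 5, 5]
Step 2: Midrank |d_i| (ties get averaged ranks).
ranks: |7|->8.5, |4|->4, |1|->1, |3|->3, |5|->6, |2|->2, |7|->8.5, |5|->6, |5|->6
Step 3: Attach original signs; sum ranks with positive sign and with negative sign.
W+ = 4 + 2 + 6 + 6 = 18
W- = 8.5 + 1 + 3 + 6 + 8.5 = 27
(Check: W+ + W- = 45 should equal n(n+1)/2 = 45.)
Step 4: Test statistic W = min(W+, W-) = 18.
Step 5: Ties in |d|, so use the tie-corrected normal approximation.
        E[W] = n(n+1)/4 = 9*10/4 = 22.5.
        Tie groups: |d|=5 (t=3), |d|=7 (t=2); sum(t^3 - t) = 30.
        Var[W] = n(n+1)(2n+1)/24 - sum(t^3-t)/48 = 1710/24 - 30/48 = 70.625.
        z = (W - E[W]) / sqrt(Var[W]) = (18 - 22.5) / 8.4039 = -0.5355.
        Two-sided p = 2*Phi(z) = 0.592326.
Step 6: alpha = 0.1. fail to reject H0.

W+ = 18, W- = 27, W = min = 18, p = 0.592326, fail to reject H0.


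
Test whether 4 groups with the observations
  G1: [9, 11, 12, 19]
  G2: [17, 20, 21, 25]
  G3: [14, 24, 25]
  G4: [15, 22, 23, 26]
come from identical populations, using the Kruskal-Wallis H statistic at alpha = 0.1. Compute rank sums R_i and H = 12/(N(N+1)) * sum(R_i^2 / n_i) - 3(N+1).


Step 1: Combine all N = 15 observations and assign midranks.
sorted (value, group, rank): (9,G1,1), (11,G1,2), (12,G1,3), (14,G3,4), (15,G4,5), (17,G2,6), (19,G1,7), (20,G2,8), (21,G2,9), (22,G4,10), (23,G4,11), (24,G3,12), (25,G2,13.5), (25,G3,13.5), (26,G4,15)
Step 2: Sum ranks within each group.
R_1 = 13 (n_1 = 4)
R_2 = 36.5 (n_2 = 4)
R_3 = 29.5 (n_3 = 3)
R_4 = 41 (n_4 = 4)
Step 3: H = 12/(N(N+1)) * sum(R_i^2/n_i) - 3(N+1)
     = 12/(15*16) * (13^2/4 + 36.5^2/4 + 29.5^2/3 + 41^2/4) - 3*16
     = 0.050000 * 1085.65 - 48
     = 6.282292.
Step 4: Ties present; correction factor C = 1 - 6/(15^3 - 15) = 0.998214. Corrected H = 6.282292 / 0.998214 = 6.293530.
Step 5: Under H0, H ~ chi^2(3); p-value = 0.098171.
Step 6: alpha = 0.1. reject H0.

H = 6.2935, df = 3, p = 0.098171, reject H0.


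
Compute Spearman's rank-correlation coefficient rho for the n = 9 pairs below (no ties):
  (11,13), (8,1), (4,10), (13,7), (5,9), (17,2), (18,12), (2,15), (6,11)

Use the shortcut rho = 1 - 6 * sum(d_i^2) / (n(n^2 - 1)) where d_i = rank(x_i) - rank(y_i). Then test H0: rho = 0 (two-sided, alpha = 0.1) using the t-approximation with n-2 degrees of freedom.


Step 1: Rank x and y separately (midranks; no ties here).
rank(x): 11->6, 8->5, 4->2, 13->7, 5->3, 17->8, 18->9, 2->1, 6->4
rank(y): 13->8, 1->1, 10->5, 7->3, 9->4, 2->2, 12->7, 15->9, 11->6
Step 2: d_i = R_x(i) - R_y(i); compute d_i^2.
  (6-8)^2=4, (5-1)^2=16, (2-5)^2=9, (7-3)^2=16, (3-4)^2=1, (8-2)^2=36, (9-7)^2=4, (1-9)^2=64, (4-6)^2=4
sum(d^2) = 154.
Step 3: rho = 1 - 6*154 / (9*(9^2 - 1)) = 1 - 924/720 = -0.283333.
Step 4: Under H0, t = rho * sqrt((n-2)/(1-rho^2)) = -0.7817 ~ t(7).
Step 5: Two-sided p-value from the t-distribution with 7 df = 0.460030.
Step 6: alpha = 0.1. fail to reject H0.

rho = -0.2833, p = 0.460030, fail to reject H0 at alpha = 0.1.


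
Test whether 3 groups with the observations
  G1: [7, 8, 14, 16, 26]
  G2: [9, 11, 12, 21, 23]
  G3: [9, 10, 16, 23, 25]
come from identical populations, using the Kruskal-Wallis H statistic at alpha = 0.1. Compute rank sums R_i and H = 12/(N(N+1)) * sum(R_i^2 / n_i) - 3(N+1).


Step 1: Combine all N = 15 observations and assign midranks.
sorted (value, group, rank): (7,G1,1), (8,G1,2), (9,G2,3.5), (9,G3,3.5), (10,G3,5), (11,G2,6), (12,G2,7), (14,G1,8), (16,G1,9.5), (16,G3,9.5), (21,G2,11), (23,G2,12.5), (23,G3,12.5), (25,G3,14), (26,G1,15)
Step 2: Sum ranks within each group.
R_1 = 35.5 (n_1 = 5)
R_2 = 40 (n_2 = 5)
R_3 = 44.5 (n_3 = 5)
Step 3: H = 12/(N(N+1)) * sum(R_i^2/n_i) - 3(N+1)
     = 12/(15*16) * (35.5^2/5 + 40^2/5 + 44.5^2/5) - 3*16
     = 0.050000 * 968.1 - 48
     = 0.405000.
Step 4: Ties present; correction factor C = 1 - 18/(15^3 - 15) = 0.994643. Corrected H = 0.405000 / 0.994643 = 0.407181.
Step 5: Under H0, H ~ chi^2(2); p-value = 0.815796.
Step 6: alpha = 0.1. fail to reject H0.

H = 0.4072, df = 2, p = 0.815796, fail to reject H0.


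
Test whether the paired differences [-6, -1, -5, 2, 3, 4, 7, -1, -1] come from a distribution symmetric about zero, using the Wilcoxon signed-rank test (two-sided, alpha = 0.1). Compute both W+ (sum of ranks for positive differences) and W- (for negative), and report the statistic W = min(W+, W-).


Step 1: Drop any zero differences (none here) and take |d_i|.
|d| = [6, 1, 5, 2, 3, 4, 7, 1, 1]
Step 2: Midrank |d_i| (ties get averaged ranks).
ranks: |6|->8, |1|->2, |5|->7, |2|->4, |3|->5, |4|->6, |7|->9, |1|->2, |1|->2
Step 3: Attach original signs; sum ranks with positive sign and with negative sign.
W+ = 4 + 5 + 6 + 9 = 24
W- = 8 + 2 + 7 + 2 + 2 = 21
(Check: W+ + W- = 45 should equal n(n+1)/2 = 45.)
Step 4: Test statistic W = min(W+, W-) = 21.
Step 5: Ties in |d|, so use the tie-corrected normal approximation.
        E[W] = n(n+1)/4 = 9*10/4 = 22.5.
        Tie groups: |d|=1 (t=3); sum(t^3 - t) = 24.
        Var[W] = n(n+1)(2n+1)/24 - sum(t^3-t)/48 = 1710/24 - 24/48 = 70.75.
        z = (W - E[W]) / sqrt(Var[W]) = (21 - 22.5) / 8.4113 = -0.1783.
        Two-sided p = 2*Phi(z) = 0.858463.
Step 6: alpha = 0.1. fail to reject H0.

W+ = 24, W- = 21, W = min = 21, p = 0.858463, fail to reject H0.


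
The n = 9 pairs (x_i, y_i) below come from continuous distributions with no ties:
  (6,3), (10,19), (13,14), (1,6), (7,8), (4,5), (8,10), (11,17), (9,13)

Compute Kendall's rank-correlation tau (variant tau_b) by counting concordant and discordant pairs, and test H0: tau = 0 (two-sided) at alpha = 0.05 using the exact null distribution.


Step 1: Enumerate the 36 unordered pairs (i,j) with i<j and classify each by sign(x_j-x_i) * sign(y_j-y_i).
  (1,2):dx=+4,dy=+16->C; (1,3):dx=+7,dy=+11->C; (1,4):dx=-5,dy=+3->D; (1,5):dx=+1,dy=+5->C
  (1,6):dx=-2,dy=+2->D; (1,7):dx=+2,dy=+7->C; (1,8):dx=+5,dy=+14->C; (1,9):dx=+3,dy=+10->C
  (2,3):dx=+3,dy=-5->D; (2,4):dx=-9,dy=-13->C; (2,5):dx=-3,dy=-11->C; (2,6):dx=-6,dy=-14->C
  (2,7):dx=-2,dy=-9->C; (2,8):dx=+1,dy=-2->D; (2,9):dx=-1,dy=-6->C; (3,4):dx=-12,dy=-8->C
  (3,5):dx=-6,dy=-6->C; (3,6):dx=-9,dy=-9->C; (3,7):dx=-5,dy=-4->C; (3,8):dx=-2,dy=+3->D
  (3,9):dx=-4,dy=-1->C; (4,5):dx=+6,dy=+2->C; (4,6):dx=+3,dy=-1->D; (4,7):dx=+7,dy=+4->C
  (4,8):dx=+10,dy=+11->C; (4,9):dx=+8,dy=+7->C; (5,6):dx=-3,dy=-3->C; (5,7):dx=+1,dy=+2->C
  (5,8):dx=+4,dy=+9->C; (5,9):dx=+2,dy=+5->C; (6,7):dx=+4,dy=+5->C; (6,8):dx=+7,dy=+12->C
  (6,9):dx=+5,dy=+8->C; (7,8):dx=+3,dy=+7->C; (7,9):dx=+1,dy=+3->C; (8,9):dx=-2,dy=-4->C
Step 2: C = 30, D = 6, total pairs = 36.
Step 3: tau = (C - D)/(n(n-1)/2) = (30 - 6)/36 = 0.666667.
Step 4: Exact two-sided p-value (enumerate n! = 362880 permutations of y under H0): p = 0.012665.
Step 5: alpha = 0.05. reject H0.

tau_b = 0.6667 (C=30, D=6), p = 0.012665, reject H0.


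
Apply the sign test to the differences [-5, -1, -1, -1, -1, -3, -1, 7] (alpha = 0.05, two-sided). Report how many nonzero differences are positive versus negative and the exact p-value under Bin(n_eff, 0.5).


Step 1: Discard zero differences. Original n = 8; n_eff = number of nonzero differences = 8.
Nonzero differences (with sign): -5, -1, -1, -1, -1, -3, -1, +7
Step 2: Count signs: positive = 1, negative = 7.
Step 3: Under H0: P(positive) = 0.5, so the number of positives S ~ Bin(8, 0.5).
Step 4: Two-sided exact p-value = sum of Bin(8,0.5) probabilities at or below the observed probability = 0.070312.
Step 5: alpha = 0.05. fail to reject H0.

n_eff = 8, pos = 1, neg = 7, p = 0.070312, fail to reject H0.


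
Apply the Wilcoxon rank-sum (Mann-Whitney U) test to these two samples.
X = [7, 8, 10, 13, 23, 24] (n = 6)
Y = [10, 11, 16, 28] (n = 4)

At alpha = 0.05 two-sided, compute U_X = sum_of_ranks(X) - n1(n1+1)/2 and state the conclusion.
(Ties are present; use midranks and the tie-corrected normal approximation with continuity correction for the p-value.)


Step 1: Combine and sort all 10 observations; assign midranks.
sorted (value, group): (7,X), (8,X), (10,X), (10,Y), (11,Y), (13,X), (16,Y), (23,X), (24,X), (28,Y)
ranks: 7->1, 8->2, 10->3.5, 10->3.5, 11->5, 13->6, 16->7, 23->8, 24->9, 28->10
Step 2: Rank sum for X: R1 = 1 + 2 + 3.5 + 6 + 8 + 9 = 29.5.
Step 3: U_X = R1 - n1(n1+1)/2 = 29.5 - 6*7/2 = 29.5 - 21 = 8.5.
       U_Y = n1*n2 - U_X = 24 - 8.5 = 15.5.
Step 4: Ties are present, so use the tie-corrected normal approximation (with continuity correction) for the p-value.
Step 5: p-value = 0.521166; compare to alpha = 0.05. fail to reject H0.

U_X = 8.5, p = 0.521166, fail to reject H0 at alpha = 0.05.


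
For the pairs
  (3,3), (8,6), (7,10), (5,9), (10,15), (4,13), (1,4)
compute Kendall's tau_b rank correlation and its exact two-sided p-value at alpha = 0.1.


Step 1: Enumerate the 21 unordered pairs (i,j) with i<j and classify each by sign(x_j-x_i) * sign(y_j-y_i).
  (1,2):dx=+5,dy=+3->C; (1,3):dx=+4,dy=+7->C; (1,4):dx=+2,dy=+6->C; (1,5):dx=+7,dy=+12->C
  (1,6):dx=+1,dy=+10->C; (1,7):dx=-2,dy=+1->D; (2,3):dx=-1,dy=+4->D; (2,4):dx=-3,dy=+3->D
  (2,5):dx=+2,dy=+9->C; (2,6):dx=-4,dy=+7->D; (2,7):dx=-7,dy=-2->C; (3,4):dx=-2,dy=-1->C
  (3,5):dx=+3,dy=+5->C; (3,6):dx=-3,dy=+3->D; (3,7):dx=-6,dy=-6->C; (4,5):dx=+5,dy=+6->C
  (4,6):dx=-1,dy=+4->D; (4,7):dx=-4,dy=-5->C; (5,6):dx=-6,dy=-2->C; (5,7):dx=-9,dy=-11->C
  (6,7):dx=-3,dy=-9->C
Step 2: C = 15, D = 6, total pairs = 21.
Step 3: tau = (C - D)/(n(n-1)/2) = (15 - 6)/21 = 0.428571.
Step 4: Exact two-sided p-value (enumerate n! = 5040 permutations of y under H0): p = 0.238889.
Step 5: alpha = 0.1. fail to reject H0.

tau_b = 0.4286 (C=15, D=6), p = 0.238889, fail to reject H0.


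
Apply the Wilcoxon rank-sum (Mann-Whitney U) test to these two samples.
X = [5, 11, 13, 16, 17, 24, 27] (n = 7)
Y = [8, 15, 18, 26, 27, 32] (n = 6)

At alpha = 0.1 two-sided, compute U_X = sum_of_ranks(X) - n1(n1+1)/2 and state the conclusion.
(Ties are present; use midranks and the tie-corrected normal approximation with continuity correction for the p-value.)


Step 1: Combine and sort all 13 observations; assign midranks.
sorted (value, group): (5,X), (8,Y), (11,X), (13,X), (15,Y), (16,X), (17,X), (18,Y), (24,X), (26,Y), (27,X), (27,Y), (32,Y)
ranks: 5->1, 8->2, 11->3, 13->4, 15->5, 16->6, 17->7, 18->8, 24->9, 26->10, 27->11.5, 27->11.5, 32->13
Step 2: Rank sum for X: R1 = 1 + 3 + 4 + 6 + 7 + 9 + 11.5 = 41.5.
Step 3: U_X = R1 - n1(n1+1)/2 = 41.5 - 7*8/2 = 41.5 - 28 = 13.5.
       U_Y = n1*n2 - U_X = 42 - 13.5 = 28.5.
Step 4: Ties are present, so use the tie-corrected normal approximation (with continuity correction) for the p-value.
Step 5: p-value = 0.316645; compare to alpha = 0.1. fail to reject H0.

U_X = 13.5, p = 0.316645, fail to reject H0 at alpha = 0.1.


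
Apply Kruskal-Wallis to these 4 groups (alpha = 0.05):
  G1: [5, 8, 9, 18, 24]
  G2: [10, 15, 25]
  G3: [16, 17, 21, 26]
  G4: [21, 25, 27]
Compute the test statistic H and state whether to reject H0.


Step 1: Combine all N = 15 observations and assign midranks.
sorted (value, group, rank): (5,G1,1), (8,G1,2), (9,G1,3), (10,G2,4), (15,G2,5), (16,G3,6), (17,G3,7), (18,G1,8), (21,G3,9.5), (21,G4,9.5), (24,G1,11), (25,G2,12.5), (25,G4,12.5), (26,G3,14), (27,G4,15)
Step 2: Sum ranks within each group.
R_1 = 25 (n_1 = 5)
R_2 = 21.5 (n_2 = 3)
R_3 = 36.5 (n_3 = 4)
R_4 = 37 (n_4 = 3)
Step 3: H = 12/(N(N+1)) * sum(R_i^2/n_i) - 3(N+1)
     = 12/(15*16) * (25^2/5 + 21.5^2/3 + 36.5^2/4 + 37^2/3) - 3*16
     = 0.050000 * 1068.48 - 48
     = 5.423958.
Step 4: Ties present; correction factor C = 1 - 12/(15^3 - 15) = 0.996429. Corrected H = 5.423958 / 0.996429 = 5.443399.
Step 5: Under H0, H ~ chi^2(3); p-value = 0.142063.
Step 6: alpha = 0.05. fail to reject H0.

H = 5.4434, df = 3, p = 0.142063, fail to reject H0.


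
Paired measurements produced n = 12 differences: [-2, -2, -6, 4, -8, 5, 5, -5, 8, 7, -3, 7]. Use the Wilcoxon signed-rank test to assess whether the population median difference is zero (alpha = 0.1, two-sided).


Step 1: Drop any zero differences (none here) and take |d_i|.
|d| = [2, 2, 6, 4, 8, 5, 5, 5, 8, 7, 3, 7]
Step 2: Midrank |d_i| (ties get averaged ranks).
ranks: |2|->1.5, |2|->1.5, |6|->8, |4|->4, |8|->11.5, |5|->6, |5|->6, |5|->6, |8|->11.5, |7|->9.5, |3|->3, |7|->9.5
Step 3: Attach original signs; sum ranks with positive sign and with negative sign.
W+ = 4 + 6 + 6 + 11.5 + 9.5 + 9.5 = 46.5
W- = 1.5 + 1.5 + 8 + 11.5 + 6 + 3 = 31.5
(Check: W+ + W- = 78 should equal n(n+1)/2 = 78.)
Step 4: Test statistic W = min(W+, W-) = 31.5.
Step 5: Ties in |d|, so use the tie-corrected normal approximation.
        E[W] = n(n+1)/4 = 12*13/4 = 39.
        Tie groups: |d|=2 (t=2), |d|=5 (t=3), |d|=7 (t=2), |d|=8 (t=2); sum(t^3 - t) = 42.
        Var[W] = n(n+1)(2n+1)/24 - sum(t^3-t)/48 = 3900/24 - 42/48 = 161.625.
        z = (W - E[W]) / sqrt(Var[W]) = (31.5 - 39) / 12.7132 = -0.5899.
        Two-sided p = 2*Phi(z) = 0.555232.
Step 6: alpha = 0.1. fail to reject H0.

W+ = 46.5, W- = 31.5, W = min = 31.5, p = 0.555232, fail to reject H0.


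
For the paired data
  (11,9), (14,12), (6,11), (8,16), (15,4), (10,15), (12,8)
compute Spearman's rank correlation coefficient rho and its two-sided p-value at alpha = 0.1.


Step 1: Rank x and y separately (midranks; no ties here).
rank(x): 11->4, 14->6, 6->1, 8->2, 15->7, 10->3, 12->5
rank(y): 9->3, 12->5, 11->4, 16->7, 4->1, 15->6, 8->2
Step 2: d_i = R_x(i) - R_y(i); compute d_i^2.
  (4-3)^2=1, (6-5)^2=1, (1-4)^2=9, (2-7)^2=25, (7-1)^2=36, (3-6)^2=9, (5-2)^2=9
sum(d^2) = 90.
Step 3: rho = 1 - 6*90 / (7*(7^2 - 1)) = 1 - 540/336 = -0.607143.
Step 4: Under H0, t = rho * sqrt((n-2)/(1-rho^2)) = -1.7086 ~ t(5).
Step 5: Two-sided p-value from the t-distribution with 5 df = 0.148231.
Step 6: alpha = 0.1. fail to reject H0.

rho = -0.6071, p = 0.148231, fail to reject H0 at alpha = 0.1.


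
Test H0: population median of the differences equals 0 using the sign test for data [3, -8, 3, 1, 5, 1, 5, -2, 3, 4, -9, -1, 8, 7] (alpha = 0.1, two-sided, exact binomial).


Step 1: Discard zero differences. Original n = 14; n_eff = number of nonzero differences = 14.
Nonzero differences (with sign): +3, -8, +3, +1, +5, +1, +5, -2, +3, +4, -9, -1, +8, +7
Step 2: Count signs: positive = 10, negative = 4.
Step 3: Under H0: P(positive) = 0.5, so the number of positives S ~ Bin(14, 0.5).
Step 4: Two-sided exact p-value = sum of Bin(14,0.5) probabilities at or below the observed probability = 0.179565.
Step 5: alpha = 0.1. fail to reject H0.

n_eff = 14, pos = 10, neg = 4, p = 0.179565, fail to reject H0.


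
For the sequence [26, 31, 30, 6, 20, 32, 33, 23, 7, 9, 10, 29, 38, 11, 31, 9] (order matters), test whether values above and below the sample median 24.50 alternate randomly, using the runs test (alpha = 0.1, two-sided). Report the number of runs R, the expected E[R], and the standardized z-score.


Step 1: Compute median = 24.50; label A = above, B = below.
Labels in order: AAABBAABBBBAABAB  (n_A = 8, n_B = 8)
Step 2: Count runs R = 8.
Step 3: Under H0 (random ordering), E[R] = 2*n_A*n_B/(n_A+n_B) + 1 = 2*8*8/16 + 1 = 9.0000.
        Var[R] = 2*n_A*n_B*(2*n_A*n_B - n_A - n_B) / ((n_A+n_B)^2 * (n_A+n_B-1)) = 14336/3840 = 3.7333.
        SD[R] = 1.9322.
Step 4: Continuity-corrected z = (R + 0.5 - E[R]) / SD[R] = (8 + 0.5 - 9.0000) / 1.9322 = -0.2588.
Step 5: Two-sided p-value via normal approximation = 2*(1 - Phi(|z|)) = 0.795809.
Step 6: alpha = 0.1. fail to reject H0.

R = 8, z = -0.2588, p = 0.795809, fail to reject H0.


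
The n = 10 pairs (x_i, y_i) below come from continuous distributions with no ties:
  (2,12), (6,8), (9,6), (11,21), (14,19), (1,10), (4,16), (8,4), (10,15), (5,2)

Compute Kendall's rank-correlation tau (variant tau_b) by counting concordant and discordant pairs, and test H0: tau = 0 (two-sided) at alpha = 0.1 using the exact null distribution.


Step 1: Enumerate the 45 unordered pairs (i,j) with i<j and classify each by sign(x_j-x_i) * sign(y_j-y_i).
  (1,2):dx=+4,dy=-4->D; (1,3):dx=+7,dy=-6->D; (1,4):dx=+9,dy=+9->C; (1,5):dx=+12,dy=+7->C
  (1,6):dx=-1,dy=-2->C; (1,7):dx=+2,dy=+4->C; (1,8):dx=+6,dy=-8->D; (1,9):dx=+8,dy=+3->C
  (1,10):dx=+3,dy=-10->D; (2,3):dx=+3,dy=-2->D; (2,4):dx=+5,dy=+13->C; (2,5):dx=+8,dy=+11->C
  (2,6):dx=-5,dy=+2->D; (2,7):dx=-2,dy=+8->D; (2,8):dx=+2,dy=-4->D; (2,9):dx=+4,dy=+7->C
  (2,10):dx=-1,dy=-6->C; (3,4):dx=+2,dy=+15->C; (3,5):dx=+5,dy=+13->C; (3,6):dx=-8,dy=+4->D
  (3,7):dx=-5,dy=+10->D; (3,8):dx=-1,dy=-2->C; (3,9):dx=+1,dy=+9->C; (3,10):dx=-4,dy=-4->C
  (4,5):dx=+3,dy=-2->D; (4,6):dx=-10,dy=-11->C; (4,7):dx=-7,dy=-5->C; (4,8):dx=-3,dy=-17->C
  (4,9):dx=-1,dy=-6->C; (4,10):dx=-6,dy=-19->C; (5,6):dx=-13,dy=-9->C; (5,7):dx=-10,dy=-3->C
  (5,8):dx=-6,dy=-15->C; (5,9):dx=-4,dy=-4->C; (5,10):dx=-9,dy=-17->C; (6,7):dx=+3,dy=+6->C
  (6,8):dx=+7,dy=-6->D; (6,9):dx=+9,dy=+5->C; (6,10):dx=+4,dy=-8->D; (7,8):dx=+4,dy=-12->D
  (7,9):dx=+6,dy=-1->D; (7,10):dx=+1,dy=-14->D; (8,9):dx=+2,dy=+11->C; (8,10):dx=-3,dy=-2->C
  (9,10):dx=-5,dy=-13->C
Step 2: C = 29, D = 16, total pairs = 45.
Step 3: tau = (C - D)/(n(n-1)/2) = (29 - 16)/45 = 0.288889.
Step 4: Exact two-sided p-value (enumerate n! = 3628800 permutations of y under H0): p = 0.291248.
Step 5: alpha = 0.1. fail to reject H0.

tau_b = 0.2889 (C=29, D=16), p = 0.291248, fail to reject H0.


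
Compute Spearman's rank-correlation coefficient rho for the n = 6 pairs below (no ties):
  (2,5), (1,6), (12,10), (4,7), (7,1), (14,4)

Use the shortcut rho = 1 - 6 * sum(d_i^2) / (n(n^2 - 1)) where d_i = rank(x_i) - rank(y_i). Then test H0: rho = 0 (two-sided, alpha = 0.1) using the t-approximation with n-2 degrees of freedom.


Step 1: Rank x and y separately (midranks; no ties here).
rank(x): 2->2, 1->1, 12->5, 4->3, 7->4, 14->6
rank(y): 5->3, 6->4, 10->6, 7->5, 1->1, 4->2
Step 2: d_i = R_x(i) - R_y(i); compute d_i^2.
  (2-3)^2=1, (1-4)^2=9, (5-6)^2=1, (3-5)^2=4, (4-1)^2=9, (6-2)^2=16
sum(d^2) = 40.
Step 3: rho = 1 - 6*40 / (6*(6^2 - 1)) = 1 - 240/210 = -0.142857.
Step 4: Under H0, t = rho * sqrt((n-2)/(1-rho^2)) = -0.2887 ~ t(4).
Step 5: Two-sided p-value from the t-distribution with 4 df = 0.787172.
Step 6: alpha = 0.1. fail to reject H0.

rho = -0.1429, p = 0.787172, fail to reject H0 at alpha = 0.1.


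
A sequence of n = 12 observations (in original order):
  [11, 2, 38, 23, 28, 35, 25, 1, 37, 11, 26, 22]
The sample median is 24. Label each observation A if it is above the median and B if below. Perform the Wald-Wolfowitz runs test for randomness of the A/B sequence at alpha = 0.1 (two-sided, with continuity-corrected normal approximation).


Step 1: Compute median = 24; label A = above, B = below.
Labels in order: BBABAAABABAB  (n_A = 6, n_B = 6)
Step 2: Count runs R = 9.
Step 3: Under H0 (random ordering), E[R] = 2*n_A*n_B/(n_A+n_B) + 1 = 2*6*6/12 + 1 = 7.0000.
        Var[R] = 2*n_A*n_B*(2*n_A*n_B - n_A - n_B) / ((n_A+n_B)^2 * (n_A+n_B-1)) = 4320/1584 = 2.7273.
        SD[R] = 1.6514.
Step 4: Continuity-corrected z = (R - 0.5 - E[R]) / SD[R] = (9 - 0.5 - 7.0000) / 1.6514 = 0.9083.
Step 5: Two-sided p-value via normal approximation = 2*(1 - Phi(|z|)) = 0.363722.
Step 6: alpha = 0.1. fail to reject H0.

R = 9, z = 0.9083, p = 0.363722, fail to reject H0.


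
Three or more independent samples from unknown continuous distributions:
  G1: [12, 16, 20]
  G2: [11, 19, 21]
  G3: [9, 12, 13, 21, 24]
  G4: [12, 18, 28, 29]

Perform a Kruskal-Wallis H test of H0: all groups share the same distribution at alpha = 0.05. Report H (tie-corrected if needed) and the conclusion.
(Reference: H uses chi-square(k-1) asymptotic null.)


Step 1: Combine all N = 15 observations and assign midranks.
sorted (value, group, rank): (9,G3,1), (11,G2,2), (12,G1,4), (12,G3,4), (12,G4,4), (13,G3,6), (16,G1,7), (18,G4,8), (19,G2,9), (20,G1,10), (21,G2,11.5), (21,G3,11.5), (24,G3,13), (28,G4,14), (29,G4,15)
Step 2: Sum ranks within each group.
R_1 = 21 (n_1 = 3)
R_2 = 22.5 (n_2 = 3)
R_3 = 35.5 (n_3 = 5)
R_4 = 41 (n_4 = 4)
Step 3: H = 12/(N(N+1)) * sum(R_i^2/n_i) - 3(N+1)
     = 12/(15*16) * (21^2/3 + 22.5^2/3 + 35.5^2/5 + 41^2/4) - 3*16
     = 0.050000 * 988.05 - 48
     = 1.402500.
Step 4: Ties present; correction factor C = 1 - 30/(15^3 - 15) = 0.991071. Corrected H = 1.402500 / 0.991071 = 1.415135.
Step 5: Under H0, H ~ chi^2(3); p-value = 0.701991.
Step 6: alpha = 0.05. fail to reject H0.

H = 1.4151, df = 3, p = 0.701991, fail to reject H0.


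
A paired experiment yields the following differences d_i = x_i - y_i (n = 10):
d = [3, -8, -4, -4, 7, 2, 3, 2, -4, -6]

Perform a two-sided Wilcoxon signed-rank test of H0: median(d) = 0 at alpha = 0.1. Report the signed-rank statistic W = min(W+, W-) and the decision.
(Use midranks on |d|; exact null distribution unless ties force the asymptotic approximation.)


Step 1: Drop any zero differences (none here) and take |d_i|.
|d| = [3, 8, 4, 4, 7, 2, 3, 2, 4, 6]
Step 2: Midrank |d_i| (ties get averaged ranks).
ranks: |3|->3.5, |8|->10, |4|->6, |4|->6, |7|->9, |2|->1.5, |3|->3.5, |2|->1.5, |4|->6, |6|->8
Step 3: Attach original signs; sum ranks with positive sign and with negative sign.
W+ = 3.5 + 9 + 1.5 + 3.5 + 1.5 = 19
W- = 10 + 6 + 6 + 6 + 8 = 36
(Check: W+ + W- = 55 should equal n(n+1)/2 = 55.)
Step 4: Test statistic W = min(W+, W-) = 19.
Step 5: Ties in |d|, so use the tie-corrected normal approximation.
        E[W] = n(n+1)/4 = 10*11/4 = 27.5.
        Tie groups: |d|=2 (t=2), |d|=3 (t=2), |d|=4 (t=3); sum(t^3 - t) = 36.
        Var[W] = n(n+1)(2n+1)/24 - sum(t^3-t)/48 = 2310/24 - 36/48 = 95.5.
        z = (W - E[W]) / sqrt(Var[W]) = (19 - 27.5) / 9.7724 = -0.8698.
        Two-sided p = 2*Phi(z) = 0.384412.
Step 6: alpha = 0.1. fail to reject H0.

W+ = 19, W- = 36, W = min = 19, p = 0.384412, fail to reject H0.


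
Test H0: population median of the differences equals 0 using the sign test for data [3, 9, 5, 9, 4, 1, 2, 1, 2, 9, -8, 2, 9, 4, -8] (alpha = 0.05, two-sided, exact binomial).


Step 1: Discard zero differences. Original n = 15; n_eff = number of nonzero differences = 15.
Nonzero differences (with sign): +3, +9, +5, +9, +4, +1, +2, +1, +2, +9, -8, +2, +9, +4, -8
Step 2: Count signs: positive = 13, negative = 2.
Step 3: Under H0: P(positive) = 0.5, so the number of positives S ~ Bin(15, 0.5).
Step 4: Two-sided exact p-value = sum of Bin(15,0.5) probabilities at or below the observed probability = 0.007385.
Step 5: alpha = 0.05. reject H0.

n_eff = 15, pos = 13, neg = 2, p = 0.007385, reject H0.


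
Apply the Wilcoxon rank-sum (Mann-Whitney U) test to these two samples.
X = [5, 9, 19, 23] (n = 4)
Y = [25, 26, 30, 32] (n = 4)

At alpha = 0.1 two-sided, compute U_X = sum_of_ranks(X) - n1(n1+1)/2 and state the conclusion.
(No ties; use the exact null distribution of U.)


Step 1: Combine and sort all 8 observations; assign midranks.
sorted (value, group): (5,X), (9,X), (19,X), (23,X), (25,Y), (26,Y), (30,Y), (32,Y)
ranks: 5->1, 9->2, 19->3, 23->4, 25->5, 26->6, 30->7, 32->8
Step 2: Rank sum for X: R1 = 1 + 2 + 3 + 4 = 10.
Step 3: U_X = R1 - n1(n1+1)/2 = 10 - 4*5/2 = 10 - 10 = 0.
       U_Y = n1*n2 - U_X = 16 - 0 = 16.
Step 4: No ties, so the exact null distribution of U (based on enumerating the C(8,4) = 70 equally likely rank assignments) gives the two-sided p-value.
Step 5: p-value = 0.028571; compare to alpha = 0.1. reject H0.

U_X = 0, p = 0.028571, reject H0 at alpha = 0.1.


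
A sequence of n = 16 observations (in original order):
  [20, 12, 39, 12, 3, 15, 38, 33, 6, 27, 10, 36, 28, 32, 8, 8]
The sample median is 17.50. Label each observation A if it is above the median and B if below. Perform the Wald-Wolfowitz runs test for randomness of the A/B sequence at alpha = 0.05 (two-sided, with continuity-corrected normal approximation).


Step 1: Compute median = 17.50; label A = above, B = below.
Labels in order: ABABBBAABABAAABB  (n_A = 8, n_B = 8)
Step 2: Count runs R = 10.
Step 3: Under H0 (random ordering), E[R] = 2*n_A*n_B/(n_A+n_B) + 1 = 2*8*8/16 + 1 = 9.0000.
        Var[R] = 2*n_A*n_B*(2*n_A*n_B - n_A - n_B) / ((n_A+n_B)^2 * (n_A+n_B-1)) = 14336/3840 = 3.7333.
        SD[R] = 1.9322.
Step 4: Continuity-corrected z = (R - 0.5 - E[R]) / SD[R] = (10 - 0.5 - 9.0000) / 1.9322 = 0.2588.
Step 5: Two-sided p-value via normal approximation = 2*(1 - Phi(|z|)) = 0.795809.
Step 6: alpha = 0.05. fail to reject H0.

R = 10, z = 0.2588, p = 0.795809, fail to reject H0.


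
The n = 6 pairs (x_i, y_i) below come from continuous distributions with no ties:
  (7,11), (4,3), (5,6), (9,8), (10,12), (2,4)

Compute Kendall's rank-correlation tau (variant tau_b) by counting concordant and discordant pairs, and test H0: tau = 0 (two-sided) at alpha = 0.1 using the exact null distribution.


Step 1: Enumerate the 15 unordered pairs (i,j) with i<j and classify each by sign(x_j-x_i) * sign(y_j-y_i).
  (1,2):dx=-3,dy=-8->C; (1,3):dx=-2,dy=-5->C; (1,4):dx=+2,dy=-3->D; (1,5):dx=+3,dy=+1->C
  (1,6):dx=-5,dy=-7->C; (2,3):dx=+1,dy=+3->C; (2,4):dx=+5,dy=+5->C; (2,5):dx=+6,dy=+9->C
  (2,6):dx=-2,dy=+1->D; (3,4):dx=+4,dy=+2->C; (3,5):dx=+5,dy=+6->C; (3,6):dx=-3,dy=-2->C
  (4,5):dx=+1,dy=+4->C; (4,6):dx=-7,dy=-4->C; (5,6):dx=-8,dy=-8->C
Step 2: C = 13, D = 2, total pairs = 15.
Step 3: tau = (C - D)/(n(n-1)/2) = (13 - 2)/15 = 0.733333.
Step 4: Exact two-sided p-value (enumerate n! = 720 permutations of y under H0): p = 0.055556.
Step 5: alpha = 0.1. reject H0.

tau_b = 0.7333 (C=13, D=2), p = 0.055556, reject H0.


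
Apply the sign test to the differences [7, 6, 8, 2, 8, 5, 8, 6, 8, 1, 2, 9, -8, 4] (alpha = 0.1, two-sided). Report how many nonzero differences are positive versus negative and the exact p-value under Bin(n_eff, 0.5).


Step 1: Discard zero differences. Original n = 14; n_eff = number of nonzero differences = 14.
Nonzero differences (with sign): +7, +6, +8, +2, +8, +5, +8, +6, +8, +1, +2, +9, -8, +4
Step 2: Count signs: positive = 13, negative = 1.
Step 3: Under H0: P(positive) = 0.5, so the number of positives S ~ Bin(14, 0.5).
Step 4: Two-sided exact p-value = sum of Bin(14,0.5) probabilities at or below the observed probability = 0.001831.
Step 5: alpha = 0.1. reject H0.

n_eff = 14, pos = 13, neg = 1, p = 0.001831, reject H0.


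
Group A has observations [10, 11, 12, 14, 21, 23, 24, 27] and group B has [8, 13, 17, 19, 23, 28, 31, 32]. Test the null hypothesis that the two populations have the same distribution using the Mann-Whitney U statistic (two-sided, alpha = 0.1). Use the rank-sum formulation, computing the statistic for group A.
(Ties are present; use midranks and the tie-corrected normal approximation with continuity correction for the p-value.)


Step 1: Combine and sort all 16 observations; assign midranks.
sorted (value, group): (8,Y), (10,X), (11,X), (12,X), (13,Y), (14,X), (17,Y), (19,Y), (21,X), (23,X), (23,Y), (24,X), (27,X), (28,Y), (31,Y), (32,Y)
ranks: 8->1, 10->2, 11->3, 12->4, 13->5, 14->6, 17->7, 19->8, 21->9, 23->10.5, 23->10.5, 24->12, 27->13, 28->14, 31->15, 32->16
Step 2: Rank sum for X: R1 = 2 + 3 + 4 + 6 + 9 + 10.5 + 12 + 13 = 59.5.
Step 3: U_X = R1 - n1(n1+1)/2 = 59.5 - 8*9/2 = 59.5 - 36 = 23.5.
       U_Y = n1*n2 - U_X = 64 - 23.5 = 40.5.
Step 4: Ties are present, so use the tie-corrected normal approximation (with continuity correction) for the p-value.
Step 5: p-value = 0.400468; compare to alpha = 0.1. fail to reject H0.

U_X = 23.5, p = 0.400468, fail to reject H0 at alpha = 0.1.


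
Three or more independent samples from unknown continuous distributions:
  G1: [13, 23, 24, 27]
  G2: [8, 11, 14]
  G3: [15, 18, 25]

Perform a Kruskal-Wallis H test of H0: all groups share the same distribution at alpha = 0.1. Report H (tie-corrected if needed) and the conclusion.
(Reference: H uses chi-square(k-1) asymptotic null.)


Step 1: Combine all N = 10 observations and assign midranks.
sorted (value, group, rank): (8,G2,1), (11,G2,2), (13,G1,3), (14,G2,4), (15,G3,5), (18,G3,6), (23,G1,7), (24,G1,8), (25,G3,9), (27,G1,10)
Step 2: Sum ranks within each group.
R_1 = 28 (n_1 = 4)
R_2 = 7 (n_2 = 3)
R_3 = 20 (n_3 = 3)
Step 3: H = 12/(N(N+1)) * sum(R_i^2/n_i) - 3(N+1)
     = 12/(10*11) * (28^2/4 + 7^2/3 + 20^2/3) - 3*11
     = 0.109091 * 345.667 - 33
     = 4.709091.
Step 4: No ties, so H is used without correction.
Step 5: Under H0, H ~ chi^2(2); p-value = 0.094937.
Step 6: alpha = 0.1. reject H0.

H = 4.7091, df = 2, p = 0.094937, reject H0.


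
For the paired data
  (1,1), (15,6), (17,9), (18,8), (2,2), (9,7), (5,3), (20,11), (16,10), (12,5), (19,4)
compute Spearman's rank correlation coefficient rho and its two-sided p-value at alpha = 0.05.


Step 1: Rank x and y separately (midranks; no ties here).
rank(x): 1->1, 15->6, 17->8, 18->9, 2->2, 9->4, 5->3, 20->11, 16->7, 12->5, 19->10
rank(y): 1->1, 6->6, 9->9, 8->8, 2->2, 7->7, 3->3, 11->11, 10->10, 5->5, 4->4
Step 2: d_i = R_x(i) - R_y(i); compute d_i^2.
  (1-1)^2=0, (6-6)^2=0, (8-9)^2=1, (9-8)^2=1, (2-2)^2=0, (4-7)^2=9, (3-3)^2=0, (11-11)^2=0, (7-10)^2=9, (5-5)^2=0, (10-4)^2=36
sum(d^2) = 56.
Step 3: rho = 1 - 6*56 / (11*(11^2 - 1)) = 1 - 336/1320 = 0.745455.
Step 4: Under H0, t = rho * sqrt((n-2)/(1-rho^2)) = 3.3551 ~ t(9).
Step 5: Two-sided p-value from the t-distribution with 9 df = 0.008455.
Step 6: alpha = 0.05. reject H0.

rho = 0.7455, p = 0.008455, reject H0 at alpha = 0.05.
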